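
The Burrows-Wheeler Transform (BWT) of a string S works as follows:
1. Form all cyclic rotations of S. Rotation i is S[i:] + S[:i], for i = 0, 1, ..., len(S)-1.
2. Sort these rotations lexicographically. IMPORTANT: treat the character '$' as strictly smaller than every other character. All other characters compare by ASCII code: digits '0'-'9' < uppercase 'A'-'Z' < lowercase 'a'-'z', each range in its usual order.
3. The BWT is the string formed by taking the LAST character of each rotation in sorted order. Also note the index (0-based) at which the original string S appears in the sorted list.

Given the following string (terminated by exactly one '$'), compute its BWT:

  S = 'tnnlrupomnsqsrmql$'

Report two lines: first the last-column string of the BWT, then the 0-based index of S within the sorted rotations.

All 18 rotations (rotation i = S[i:]+S[:i]):
  rot[0] = tnnlrupomnsqsrmql$
  rot[1] = nnlrupomnsqsrmql$t
  rot[2] = nlrupomnsqsrmql$tn
  rot[3] = lrupomnsqsrmql$tnn
  rot[4] = rupomnsqsrmql$tnnl
  rot[5] = upomnsqsrmql$tnnlr
  rot[6] = pomnsqsrmql$tnnlru
  rot[7] = omnsqsrmql$tnnlrup
  rot[8] = mnsqsrmql$tnnlrupo
  rot[9] = nsqsrmql$tnnlrupom
  rot[10] = sqsrmql$tnnlrupomn
  rot[11] = qsrmql$tnnlrupomns
  rot[12] = srmql$tnnlrupomnsq
  rot[13] = rmql$tnnlrupomnsqs
  rot[14] = mql$tnnlrupomnsqsr
  rot[15] = ql$tnnlrupomnsqsrm
  rot[16] = l$tnnlrupomnsqsrmq
  rot[17] = $tnnlrupomnsqsrmql
Sorted (with $ < everything):
  sorted[0] = $tnnlrupomnsqsrmql  (last char: 'l')
  sorted[1] = l$tnnlrupomnsqsrmq  (last char: 'q')
  sorted[2] = lrupomnsqsrmql$tnn  (last char: 'n')
  sorted[3] = mnsqsrmql$tnnlrupo  (last char: 'o')
  sorted[4] = mql$tnnlrupomnsqsr  (last char: 'r')
  sorted[5] = nlrupomnsqsrmql$tn  (last char: 'n')
  sorted[6] = nnlrupomnsqsrmql$t  (last char: 't')
  sorted[7] = nsqsrmql$tnnlrupom  (last char: 'm')
  sorted[8] = omnsqsrmql$tnnlrup  (last char: 'p')
  sorted[9] = pomnsqsrmql$tnnlru  (last char: 'u')
  sorted[10] = ql$tnnlrupomnsqsrm  (last char: 'm')
  sorted[11] = qsrmql$tnnlrupomns  (last char: 's')
  sorted[12] = rmql$tnnlrupomnsqs  (last char: 's')
  sorted[13] = rupomnsqsrmql$tnnl  (last char: 'l')
  sorted[14] = sqsrmql$tnnlrupomn  (last char: 'n')
  sorted[15] = srmql$tnnlrupomnsq  (last char: 'q')
  sorted[16] = tnnlrupomnsqsrmql$  (last char: '$')
  sorted[17] = upomnsqsrmql$tnnlr  (last char: 'r')
Last column: lqnorntmpumsslnq$r
Original string S is at sorted index 16

Answer: lqnorntmpumsslnq$r
16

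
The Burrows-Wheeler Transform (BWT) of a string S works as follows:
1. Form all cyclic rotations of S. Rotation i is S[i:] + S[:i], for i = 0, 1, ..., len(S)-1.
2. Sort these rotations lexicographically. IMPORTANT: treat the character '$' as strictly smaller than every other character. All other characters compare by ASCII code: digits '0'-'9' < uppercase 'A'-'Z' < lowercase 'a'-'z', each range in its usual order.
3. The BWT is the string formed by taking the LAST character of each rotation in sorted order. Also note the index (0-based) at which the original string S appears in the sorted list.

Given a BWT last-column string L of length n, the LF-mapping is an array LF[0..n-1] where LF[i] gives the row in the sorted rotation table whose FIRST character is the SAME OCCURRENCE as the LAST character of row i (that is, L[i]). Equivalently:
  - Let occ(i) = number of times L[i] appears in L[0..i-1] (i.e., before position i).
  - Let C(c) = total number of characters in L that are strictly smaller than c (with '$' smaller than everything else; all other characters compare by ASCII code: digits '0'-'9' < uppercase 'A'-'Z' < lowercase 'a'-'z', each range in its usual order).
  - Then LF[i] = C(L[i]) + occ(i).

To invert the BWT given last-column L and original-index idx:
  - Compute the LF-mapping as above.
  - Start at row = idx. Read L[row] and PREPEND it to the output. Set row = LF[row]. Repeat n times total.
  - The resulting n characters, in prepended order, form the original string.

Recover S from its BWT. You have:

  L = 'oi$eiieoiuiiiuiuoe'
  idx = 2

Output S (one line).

LF mapping: 12 4 0 1 5 6 2 13 7 15 8 9 10 16 11 17 14 3
Walk LF starting at row 2, prepending L[row]:
  step 1: row=2, L[2]='$', prepend. Next row=LF[2]=0
  step 2: row=0, L[0]='o', prepend. Next row=LF[0]=12
  step 3: row=12, L[12]='i', prepend. Next row=LF[12]=10
  step 4: row=10, L[10]='i', prepend. Next row=LF[10]=8
  step 5: row=8, L[8]='i', prepend. Next row=LF[8]=7
  step 6: row=7, L[7]='o', prepend. Next row=LF[7]=13
  step 7: row=13, L[13]='u', prepend. Next row=LF[13]=16
  step 8: row=16, L[16]='o', prepend. Next row=LF[16]=14
  step 9: row=14, L[14]='i', prepend. Next row=LF[14]=11
  step 10: row=11, L[11]='i', prepend. Next row=LF[11]=9
  step 11: row=9, L[9]='u', prepend. Next row=LF[9]=15
  step 12: row=15, L[15]='u', prepend. Next row=LF[15]=17
  step 13: row=17, L[17]='e', prepend. Next row=LF[17]=3
  step 14: row=3, L[3]='e', prepend. Next row=LF[3]=1
  step 15: row=1, L[1]='i', prepend. Next row=LF[1]=4
  step 16: row=4, L[4]='i', prepend. Next row=LF[4]=5
  step 17: row=5, L[5]='i', prepend. Next row=LF[5]=6
  step 18: row=6, L[6]='e', prepend. Next row=LF[6]=2
Reversed output: eiiieeuuiiouoiiio$

Answer: eiiieeuuiiouoiiio$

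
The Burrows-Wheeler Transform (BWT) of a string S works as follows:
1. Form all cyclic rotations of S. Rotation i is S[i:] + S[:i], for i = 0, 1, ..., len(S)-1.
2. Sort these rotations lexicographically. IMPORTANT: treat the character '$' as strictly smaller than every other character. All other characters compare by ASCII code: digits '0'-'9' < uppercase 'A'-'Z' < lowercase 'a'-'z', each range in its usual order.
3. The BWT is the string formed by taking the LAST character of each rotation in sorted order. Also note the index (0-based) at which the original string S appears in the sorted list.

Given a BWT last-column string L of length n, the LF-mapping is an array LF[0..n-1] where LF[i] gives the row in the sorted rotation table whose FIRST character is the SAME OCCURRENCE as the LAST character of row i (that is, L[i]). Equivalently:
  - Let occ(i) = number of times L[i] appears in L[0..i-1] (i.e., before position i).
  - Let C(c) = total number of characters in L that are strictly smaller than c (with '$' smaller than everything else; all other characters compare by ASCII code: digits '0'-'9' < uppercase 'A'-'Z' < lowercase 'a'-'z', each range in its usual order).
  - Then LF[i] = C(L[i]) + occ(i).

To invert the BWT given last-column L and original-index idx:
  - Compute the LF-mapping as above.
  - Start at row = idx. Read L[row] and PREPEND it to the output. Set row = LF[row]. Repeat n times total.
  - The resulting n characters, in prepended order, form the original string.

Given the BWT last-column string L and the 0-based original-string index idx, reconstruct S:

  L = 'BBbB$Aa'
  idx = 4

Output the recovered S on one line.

Answer: BBAabB$

Derivation:
LF mapping: 2 3 6 4 0 1 5
Walk LF starting at row 4, prepending L[row]:
  step 1: row=4, L[4]='$', prepend. Next row=LF[4]=0
  step 2: row=0, L[0]='B', prepend. Next row=LF[0]=2
  step 3: row=2, L[2]='b', prepend. Next row=LF[2]=6
  step 4: row=6, L[6]='a', prepend. Next row=LF[6]=5
  step 5: row=5, L[5]='A', prepend. Next row=LF[5]=1
  step 6: row=1, L[1]='B', prepend. Next row=LF[1]=3
  step 7: row=3, L[3]='B', prepend. Next row=LF[3]=4
Reversed output: BBAabB$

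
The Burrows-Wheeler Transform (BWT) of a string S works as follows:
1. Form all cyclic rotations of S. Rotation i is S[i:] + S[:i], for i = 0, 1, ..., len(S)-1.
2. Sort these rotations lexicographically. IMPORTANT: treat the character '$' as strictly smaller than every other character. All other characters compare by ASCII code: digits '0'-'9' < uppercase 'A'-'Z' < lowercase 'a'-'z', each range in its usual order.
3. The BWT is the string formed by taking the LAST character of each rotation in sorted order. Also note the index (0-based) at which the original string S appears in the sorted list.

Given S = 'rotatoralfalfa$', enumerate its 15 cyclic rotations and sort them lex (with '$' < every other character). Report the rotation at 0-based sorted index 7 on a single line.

All 15 rotations (rotation i = S[i:]+S[:i]):
  rot[0] = rotatoralfalfa$
  rot[1] = otatoralfalfa$r
  rot[2] = tatoralfalfa$ro
  rot[3] = atoralfalfa$rot
  rot[4] = toralfalfa$rota
  rot[5] = oralfalfa$rotat
  rot[6] = ralfalfa$rotato
  rot[7] = alfalfa$rotator
  rot[8] = lfalfa$rotatora
  rot[9] = falfa$rotatoral
  rot[10] = alfa$rotatoralf
  rot[11] = lfa$rotatoralfa
  rot[12] = fa$rotatoralfal
  rot[13] = a$rotatoralfalf
  rot[14] = $rotatoralfalfa
Sorted (with $ < everything):
  sorted[0] = $rotatoralfalfa
  sorted[1] = a$rotatoralfalf
  sorted[2] = alfa$rotatoralf
  sorted[3] = alfalfa$rotator
  sorted[4] = atoralfalfa$rot
  sorted[5] = fa$rotatoralfal
  sorted[6] = falfa$rotatoral
  sorted[7] = lfa$rotatoralfa
  sorted[8] = lfalfa$rotatora
  sorted[9] = oralfalfa$rotat
  sorted[10] = otatoralfalfa$r
  sorted[11] = ralfalfa$rotato
  sorted[12] = rotatoralfalfa$
  sorted[13] = tatoralfalfa$ro
  sorted[14] = toralfalfa$rota
sorted[7] = lfa$rotatoralfa

Answer: lfa$rotatoralfa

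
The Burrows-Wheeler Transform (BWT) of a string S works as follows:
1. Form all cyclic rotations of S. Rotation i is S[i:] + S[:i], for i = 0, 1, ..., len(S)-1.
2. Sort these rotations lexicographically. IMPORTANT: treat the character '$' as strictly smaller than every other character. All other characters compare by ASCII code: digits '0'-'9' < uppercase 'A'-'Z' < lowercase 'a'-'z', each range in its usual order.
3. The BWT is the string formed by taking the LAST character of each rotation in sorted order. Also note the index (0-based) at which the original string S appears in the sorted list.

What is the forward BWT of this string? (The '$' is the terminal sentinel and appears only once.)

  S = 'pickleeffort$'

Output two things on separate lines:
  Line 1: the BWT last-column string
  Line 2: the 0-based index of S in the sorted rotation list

All 13 rotations (rotation i = S[i:]+S[:i]):
  rot[0] = pickleeffort$
  rot[1] = ickleeffort$p
  rot[2] = ckleeffort$pi
  rot[3] = kleeffort$pic
  rot[4] = leeffort$pick
  rot[5] = eeffort$pickl
  rot[6] = effort$pickle
  rot[7] = ffort$picklee
  rot[8] = fort$pickleef
  rot[9] = ort$pickleeff
  rot[10] = rt$pickleeffo
  rot[11] = t$pickleeffor
  rot[12] = $pickleeffort
Sorted (with $ < everything):
  sorted[0] = $pickleeffort  (last char: 't')
  sorted[1] = ckleeffort$pi  (last char: 'i')
  sorted[2] = eeffort$pickl  (last char: 'l')
  sorted[3] = effort$pickle  (last char: 'e')
  sorted[4] = ffort$picklee  (last char: 'e')
  sorted[5] = fort$pickleef  (last char: 'f')
  sorted[6] = ickleeffort$p  (last char: 'p')
  sorted[7] = kleeffort$pic  (last char: 'c')
  sorted[8] = leeffort$pick  (last char: 'k')
  sorted[9] = ort$pickleeff  (last char: 'f')
  sorted[10] = pickleeffort$  (last char: '$')
  sorted[11] = rt$pickleeffo  (last char: 'o')
  sorted[12] = t$pickleeffor  (last char: 'r')
Last column: tileefpckf$or
Original string S is at sorted index 10

Answer: tileefpckf$or
10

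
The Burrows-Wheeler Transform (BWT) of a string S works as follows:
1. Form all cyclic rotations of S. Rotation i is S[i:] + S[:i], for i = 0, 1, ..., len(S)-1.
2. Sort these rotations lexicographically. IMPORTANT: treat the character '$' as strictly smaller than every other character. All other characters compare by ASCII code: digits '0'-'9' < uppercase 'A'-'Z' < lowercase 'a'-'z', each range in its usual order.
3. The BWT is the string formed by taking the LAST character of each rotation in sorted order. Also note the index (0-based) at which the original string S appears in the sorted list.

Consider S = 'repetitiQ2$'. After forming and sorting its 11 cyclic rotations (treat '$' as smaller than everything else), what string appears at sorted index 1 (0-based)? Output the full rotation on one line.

Answer: 2$repetitiQ

Derivation:
All 11 rotations (rotation i = S[i:]+S[:i]):
  rot[0] = repetitiQ2$
  rot[1] = epetitiQ2$r
  rot[2] = petitiQ2$re
  rot[3] = etitiQ2$rep
  rot[4] = titiQ2$repe
  rot[5] = itiQ2$repet
  rot[6] = tiQ2$repeti
  rot[7] = iQ2$repetit
  rot[8] = Q2$repetiti
  rot[9] = 2$repetitiQ
  rot[10] = $repetitiQ2
Sorted (with $ < everything):
  sorted[0] = $repetitiQ2
  sorted[1] = 2$repetitiQ
  sorted[2] = Q2$repetiti
  sorted[3] = epetitiQ2$r
  sorted[4] = etitiQ2$rep
  sorted[5] = iQ2$repetit
  sorted[6] = itiQ2$repet
  sorted[7] = petitiQ2$re
  sorted[8] = repetitiQ2$
  sorted[9] = tiQ2$repeti
  sorted[10] = titiQ2$repe
sorted[1] = 2$repetitiQ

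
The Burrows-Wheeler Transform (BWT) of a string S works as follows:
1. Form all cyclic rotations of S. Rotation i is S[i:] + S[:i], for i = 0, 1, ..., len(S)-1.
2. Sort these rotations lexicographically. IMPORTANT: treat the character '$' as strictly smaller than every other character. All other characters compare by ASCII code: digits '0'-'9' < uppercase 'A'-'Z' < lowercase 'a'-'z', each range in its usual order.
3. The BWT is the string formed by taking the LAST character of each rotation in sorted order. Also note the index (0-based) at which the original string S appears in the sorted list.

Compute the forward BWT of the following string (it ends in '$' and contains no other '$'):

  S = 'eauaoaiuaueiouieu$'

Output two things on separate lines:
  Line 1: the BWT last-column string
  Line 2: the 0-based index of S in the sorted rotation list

Answer: uoueu$uiueaaieaiao
5

Derivation:
All 18 rotations (rotation i = S[i:]+S[:i]):
  rot[0] = eauaoaiuaueiouieu$
  rot[1] = auaoaiuaueiouieu$e
  rot[2] = uaoaiuaueiouieu$ea
  rot[3] = aoaiuaueiouieu$eau
  rot[4] = oaiuaueiouieu$eaua
  rot[5] = aiuaueiouieu$eauao
  rot[6] = iuaueiouieu$eauaoa
  rot[7] = uaueiouieu$eauaoai
  rot[8] = aueiouieu$eauaoaiu
  rot[9] = ueiouieu$eauaoaiua
  rot[10] = eiouieu$eauaoaiuau
  rot[11] = iouieu$eauaoaiuaue
  rot[12] = ouieu$eauaoaiuauei
  rot[13] = uieu$eauaoaiuaueio
  rot[14] = ieu$eauaoaiuaueiou
  rot[15] = eu$eauaoaiuaueioui
  rot[16] = u$eauaoaiuaueiouie
  rot[17] = $eauaoaiuaueiouieu
Sorted (with $ < everything):
  sorted[0] = $eauaoaiuaueiouieu  (last char: 'u')
  sorted[1] = aiuaueiouieu$eauao  (last char: 'o')
  sorted[2] = aoaiuaueiouieu$eau  (last char: 'u')
  sorted[3] = auaoaiuaueiouieu$e  (last char: 'e')
  sorted[4] = aueiouieu$eauaoaiu  (last char: 'u')
  sorted[5] = eauaoaiuaueiouieu$  (last char: '$')
  sorted[6] = eiouieu$eauaoaiuau  (last char: 'u')
  sorted[7] = eu$eauaoaiuaueioui  (last char: 'i')
  sorted[8] = ieu$eauaoaiuaueiou  (last char: 'u')
  sorted[9] = iouieu$eauaoaiuaue  (last char: 'e')
  sorted[10] = iuaueiouieu$eauaoa  (last char: 'a')
  sorted[11] = oaiuaueiouieu$eaua  (last char: 'a')
  sorted[12] = ouieu$eauaoaiuauei  (last char: 'i')
  sorted[13] = u$eauaoaiuaueiouie  (last char: 'e')
  sorted[14] = uaoaiuaueiouieu$ea  (last char: 'a')
  sorted[15] = uaueiouieu$eauaoai  (last char: 'i')
  sorted[16] = ueiouieu$eauaoaiua  (last char: 'a')
  sorted[17] = uieu$eauaoaiuaueio  (last char: 'o')
Last column: uoueu$uiueaaieaiao
Original string S is at sorted index 5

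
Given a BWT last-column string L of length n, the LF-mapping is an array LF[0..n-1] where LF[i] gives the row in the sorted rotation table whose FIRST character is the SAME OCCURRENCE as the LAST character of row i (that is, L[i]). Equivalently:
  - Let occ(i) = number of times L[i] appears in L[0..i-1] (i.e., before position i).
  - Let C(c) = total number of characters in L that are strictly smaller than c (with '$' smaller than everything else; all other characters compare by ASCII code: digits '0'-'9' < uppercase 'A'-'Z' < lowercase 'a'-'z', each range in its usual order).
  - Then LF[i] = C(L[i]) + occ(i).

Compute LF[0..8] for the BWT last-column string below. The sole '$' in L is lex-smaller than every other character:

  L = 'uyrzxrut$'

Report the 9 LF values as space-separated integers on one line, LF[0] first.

Answer: 4 7 1 8 6 2 5 3 0

Derivation:
Char counts: '$':1, 'r':2, 't':1, 'u':2, 'x':1, 'y':1, 'z':1
C (first-col start): C('$')=0, C('r')=1, C('t')=3, C('u')=4, C('x')=6, C('y')=7, C('z')=8
L[0]='u': occ=0, LF[0]=C('u')+0=4+0=4
L[1]='y': occ=0, LF[1]=C('y')+0=7+0=7
L[2]='r': occ=0, LF[2]=C('r')+0=1+0=1
L[3]='z': occ=0, LF[3]=C('z')+0=8+0=8
L[4]='x': occ=0, LF[4]=C('x')+0=6+0=6
L[5]='r': occ=1, LF[5]=C('r')+1=1+1=2
L[6]='u': occ=1, LF[6]=C('u')+1=4+1=5
L[7]='t': occ=0, LF[7]=C('t')+0=3+0=3
L[8]='$': occ=0, LF[8]=C('$')+0=0+0=0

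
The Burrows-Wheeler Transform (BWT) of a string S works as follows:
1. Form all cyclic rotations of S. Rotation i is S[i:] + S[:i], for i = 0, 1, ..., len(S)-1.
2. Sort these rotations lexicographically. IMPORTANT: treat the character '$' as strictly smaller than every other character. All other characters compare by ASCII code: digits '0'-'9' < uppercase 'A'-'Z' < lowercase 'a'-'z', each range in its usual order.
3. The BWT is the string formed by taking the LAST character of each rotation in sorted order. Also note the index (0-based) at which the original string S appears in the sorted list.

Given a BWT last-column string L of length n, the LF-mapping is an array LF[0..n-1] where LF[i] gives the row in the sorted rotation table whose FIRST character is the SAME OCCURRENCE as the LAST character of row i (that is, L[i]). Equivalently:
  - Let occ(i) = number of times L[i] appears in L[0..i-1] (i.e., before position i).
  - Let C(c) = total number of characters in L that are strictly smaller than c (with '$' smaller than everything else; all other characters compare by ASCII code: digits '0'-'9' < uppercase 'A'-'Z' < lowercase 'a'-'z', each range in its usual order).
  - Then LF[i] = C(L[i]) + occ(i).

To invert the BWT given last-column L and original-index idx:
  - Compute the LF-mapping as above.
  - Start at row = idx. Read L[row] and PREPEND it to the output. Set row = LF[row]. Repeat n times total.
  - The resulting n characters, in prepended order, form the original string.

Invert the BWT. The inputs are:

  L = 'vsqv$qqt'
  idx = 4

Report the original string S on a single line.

LF mapping: 6 4 1 7 0 2 3 5
Walk LF starting at row 4, prepending L[row]:
  step 1: row=4, L[4]='$', prepend. Next row=LF[4]=0
  step 2: row=0, L[0]='v', prepend. Next row=LF[0]=6
  step 3: row=6, L[6]='q', prepend. Next row=LF[6]=3
  step 4: row=3, L[3]='v', prepend. Next row=LF[3]=7
  step 5: row=7, L[7]='t', prepend. Next row=LF[7]=5
  step 6: row=5, L[5]='q', prepend. Next row=LF[5]=2
  step 7: row=2, L[2]='q', prepend. Next row=LF[2]=1
  step 8: row=1, L[1]='s', prepend. Next row=LF[1]=4
Reversed output: sqqtvqv$

Answer: sqqtvqv$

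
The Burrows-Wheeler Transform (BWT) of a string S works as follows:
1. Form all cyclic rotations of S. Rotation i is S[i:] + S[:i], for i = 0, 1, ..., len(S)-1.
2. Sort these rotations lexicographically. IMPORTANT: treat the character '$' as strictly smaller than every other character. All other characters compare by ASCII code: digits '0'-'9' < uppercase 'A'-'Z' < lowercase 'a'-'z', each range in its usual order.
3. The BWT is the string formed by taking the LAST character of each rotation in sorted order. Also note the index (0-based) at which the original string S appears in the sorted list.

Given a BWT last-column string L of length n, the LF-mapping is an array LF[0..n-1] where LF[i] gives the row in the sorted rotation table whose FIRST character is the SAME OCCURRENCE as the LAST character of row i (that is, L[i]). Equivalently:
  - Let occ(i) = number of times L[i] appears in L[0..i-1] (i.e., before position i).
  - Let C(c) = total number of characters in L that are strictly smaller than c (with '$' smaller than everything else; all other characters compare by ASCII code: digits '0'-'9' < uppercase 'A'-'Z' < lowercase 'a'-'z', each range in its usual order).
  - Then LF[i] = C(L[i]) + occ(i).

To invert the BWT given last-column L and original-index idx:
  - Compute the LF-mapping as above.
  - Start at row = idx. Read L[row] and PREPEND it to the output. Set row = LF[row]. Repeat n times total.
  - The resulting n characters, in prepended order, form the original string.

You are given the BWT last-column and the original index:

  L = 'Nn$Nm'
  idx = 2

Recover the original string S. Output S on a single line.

Answer: NmnN$

Derivation:
LF mapping: 1 4 0 2 3
Walk LF starting at row 2, prepending L[row]:
  step 1: row=2, L[2]='$', prepend. Next row=LF[2]=0
  step 2: row=0, L[0]='N', prepend. Next row=LF[0]=1
  step 3: row=1, L[1]='n', prepend. Next row=LF[1]=4
  step 4: row=4, L[4]='m', prepend. Next row=LF[4]=3
  step 5: row=3, L[3]='N', prepend. Next row=LF[3]=2
Reversed output: NmnN$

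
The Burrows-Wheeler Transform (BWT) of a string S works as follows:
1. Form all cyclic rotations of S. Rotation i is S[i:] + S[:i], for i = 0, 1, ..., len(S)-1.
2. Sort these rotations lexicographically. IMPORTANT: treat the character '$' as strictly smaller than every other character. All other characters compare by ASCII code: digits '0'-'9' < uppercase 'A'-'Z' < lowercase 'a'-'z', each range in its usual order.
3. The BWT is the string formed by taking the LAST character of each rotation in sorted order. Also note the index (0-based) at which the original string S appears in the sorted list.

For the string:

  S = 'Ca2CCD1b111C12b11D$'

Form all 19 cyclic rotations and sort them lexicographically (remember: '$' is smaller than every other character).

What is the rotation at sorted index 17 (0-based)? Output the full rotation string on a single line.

Answer: b111C12b11D$Ca2CCD1

Derivation:
All 19 rotations (rotation i = S[i:]+S[:i]):
  rot[0] = Ca2CCD1b111C12b11D$
  rot[1] = a2CCD1b111C12b11D$C
  rot[2] = 2CCD1b111C12b11D$Ca
  rot[3] = CCD1b111C12b11D$Ca2
  rot[4] = CD1b111C12b11D$Ca2C
  rot[5] = D1b111C12b11D$Ca2CC
  rot[6] = 1b111C12b11D$Ca2CCD
  rot[7] = b111C12b11D$Ca2CCD1
  rot[8] = 111C12b11D$Ca2CCD1b
  rot[9] = 11C12b11D$Ca2CCD1b1
  rot[10] = 1C12b11D$Ca2CCD1b11
  rot[11] = C12b11D$Ca2CCD1b111
  rot[12] = 12b11D$Ca2CCD1b111C
  rot[13] = 2b11D$Ca2CCD1b111C1
  rot[14] = b11D$Ca2CCD1b111C12
  rot[15] = 11D$Ca2CCD1b111C12b
  rot[16] = 1D$Ca2CCD1b111C12b1
  rot[17] = D$Ca2CCD1b111C12b11
  rot[18] = $Ca2CCD1b111C12b11D
Sorted (with $ < everything):
  sorted[0] = $Ca2CCD1b111C12b11D
  sorted[1] = 111C12b11D$Ca2CCD1b
  sorted[2] = 11C12b11D$Ca2CCD1b1
  sorted[3] = 11D$Ca2CCD1b111C12b
  sorted[4] = 12b11D$Ca2CCD1b111C
  sorted[5] = 1C12b11D$Ca2CCD1b11
  sorted[6] = 1D$Ca2CCD1b111C12b1
  sorted[7] = 1b111C12b11D$Ca2CCD
  sorted[8] = 2CCD1b111C12b11D$Ca
  sorted[9] = 2b11D$Ca2CCD1b111C1
  sorted[10] = C12b11D$Ca2CCD1b111
  sorted[11] = CCD1b111C12b11D$Ca2
  sorted[12] = CD1b111C12b11D$Ca2C
  sorted[13] = Ca2CCD1b111C12b11D$
  sorted[14] = D$Ca2CCD1b111C12b11
  sorted[15] = D1b111C12b11D$Ca2CC
  sorted[16] = a2CCD1b111C12b11D$C
  sorted[17] = b111C12b11D$Ca2CCD1
  sorted[18] = b11D$Ca2CCD1b111C12
sorted[17] = b111C12b11D$Ca2CCD1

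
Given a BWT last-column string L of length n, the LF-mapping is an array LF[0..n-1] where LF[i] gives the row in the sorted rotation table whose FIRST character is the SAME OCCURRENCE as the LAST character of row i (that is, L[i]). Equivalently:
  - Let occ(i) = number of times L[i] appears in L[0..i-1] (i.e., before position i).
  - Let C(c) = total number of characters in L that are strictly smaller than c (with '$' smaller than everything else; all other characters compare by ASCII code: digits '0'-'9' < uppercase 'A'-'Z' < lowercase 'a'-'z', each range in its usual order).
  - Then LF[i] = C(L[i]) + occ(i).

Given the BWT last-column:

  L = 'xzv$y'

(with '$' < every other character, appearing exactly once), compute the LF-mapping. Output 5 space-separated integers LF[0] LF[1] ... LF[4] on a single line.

Answer: 2 4 1 0 3

Derivation:
Char counts: '$':1, 'v':1, 'x':1, 'y':1, 'z':1
C (first-col start): C('$')=0, C('v')=1, C('x')=2, C('y')=3, C('z')=4
L[0]='x': occ=0, LF[0]=C('x')+0=2+0=2
L[1]='z': occ=0, LF[1]=C('z')+0=4+0=4
L[2]='v': occ=0, LF[2]=C('v')+0=1+0=1
L[3]='$': occ=0, LF[3]=C('$')+0=0+0=0
L[4]='y': occ=0, LF[4]=C('y')+0=3+0=3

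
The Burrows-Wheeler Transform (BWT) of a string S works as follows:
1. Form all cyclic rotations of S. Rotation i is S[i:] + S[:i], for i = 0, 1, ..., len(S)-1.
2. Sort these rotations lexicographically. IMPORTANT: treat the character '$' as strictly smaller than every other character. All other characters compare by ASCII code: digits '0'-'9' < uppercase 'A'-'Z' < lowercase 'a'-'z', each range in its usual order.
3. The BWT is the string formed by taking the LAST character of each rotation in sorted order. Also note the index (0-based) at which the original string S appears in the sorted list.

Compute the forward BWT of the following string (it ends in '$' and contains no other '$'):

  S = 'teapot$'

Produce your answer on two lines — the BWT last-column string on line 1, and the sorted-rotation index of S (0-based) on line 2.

Answer: tetpao$
6

Derivation:
All 7 rotations (rotation i = S[i:]+S[:i]):
  rot[0] = teapot$
  rot[1] = eapot$t
  rot[2] = apot$te
  rot[3] = pot$tea
  rot[4] = ot$teap
  rot[5] = t$teapo
  rot[6] = $teapot
Sorted (with $ < everything):
  sorted[0] = $teapot  (last char: 't')
  sorted[1] = apot$te  (last char: 'e')
  sorted[2] = eapot$t  (last char: 't')
  sorted[3] = ot$teap  (last char: 'p')
  sorted[4] = pot$tea  (last char: 'a')
  sorted[5] = t$teapo  (last char: 'o')
  sorted[6] = teapot$  (last char: '$')
Last column: tetpao$
Original string S is at sorted index 6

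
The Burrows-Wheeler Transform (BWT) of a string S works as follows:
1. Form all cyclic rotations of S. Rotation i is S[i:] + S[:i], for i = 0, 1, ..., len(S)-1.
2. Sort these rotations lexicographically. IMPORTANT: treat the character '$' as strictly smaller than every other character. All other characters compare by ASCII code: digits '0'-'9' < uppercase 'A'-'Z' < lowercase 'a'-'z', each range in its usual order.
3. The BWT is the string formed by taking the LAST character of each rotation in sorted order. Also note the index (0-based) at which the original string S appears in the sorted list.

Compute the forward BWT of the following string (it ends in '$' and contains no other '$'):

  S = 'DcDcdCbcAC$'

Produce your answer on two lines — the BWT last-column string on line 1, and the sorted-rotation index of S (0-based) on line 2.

All 11 rotations (rotation i = S[i:]+S[:i]):
  rot[0] = DcDcdCbcAC$
  rot[1] = cDcdCbcAC$D
  rot[2] = DcdCbcAC$Dc
  rot[3] = cdCbcAC$DcD
  rot[4] = dCbcAC$DcDc
  rot[5] = CbcAC$DcDcd
  rot[6] = bcAC$DcDcdC
  rot[7] = cAC$DcDcdCb
  rot[8] = AC$DcDcdCbc
  rot[9] = C$DcDcdCbcA
  rot[10] = $DcDcdCbcAC
Sorted (with $ < everything):
  sorted[0] = $DcDcdCbcAC  (last char: 'C')
  sorted[1] = AC$DcDcdCbc  (last char: 'c')
  sorted[2] = C$DcDcdCbcA  (last char: 'A')
  sorted[3] = CbcAC$DcDcd  (last char: 'd')
  sorted[4] = DcDcdCbcAC$  (last char: '$')
  sorted[5] = DcdCbcAC$Dc  (last char: 'c')
  sorted[6] = bcAC$DcDcdC  (last char: 'C')
  sorted[7] = cAC$DcDcdCb  (last char: 'b')
  sorted[8] = cDcdCbcAC$D  (last char: 'D')
  sorted[9] = cdCbcAC$DcD  (last char: 'D')
  sorted[10] = dCbcAC$DcDc  (last char: 'c')
Last column: CcAd$cCbDDc
Original string S is at sorted index 4

Answer: CcAd$cCbDDc
4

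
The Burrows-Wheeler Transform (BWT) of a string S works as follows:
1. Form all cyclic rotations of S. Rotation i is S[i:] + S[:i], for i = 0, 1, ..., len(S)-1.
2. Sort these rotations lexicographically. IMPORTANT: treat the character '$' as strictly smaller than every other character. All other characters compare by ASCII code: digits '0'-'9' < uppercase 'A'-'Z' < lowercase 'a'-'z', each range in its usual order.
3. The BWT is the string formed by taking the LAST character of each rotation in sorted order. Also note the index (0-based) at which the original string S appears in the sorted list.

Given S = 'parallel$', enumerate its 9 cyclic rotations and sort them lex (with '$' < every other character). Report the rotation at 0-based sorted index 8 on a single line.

All 9 rotations (rotation i = S[i:]+S[:i]):
  rot[0] = parallel$
  rot[1] = arallel$p
  rot[2] = rallel$pa
  rot[3] = allel$par
  rot[4] = llel$para
  rot[5] = lel$paral
  rot[6] = el$parall
  rot[7] = l$paralle
  rot[8] = $parallel
Sorted (with $ < everything):
  sorted[0] = $parallel
  sorted[1] = allel$par
  sorted[2] = arallel$p
  sorted[3] = el$parall
  sorted[4] = l$paralle
  sorted[5] = lel$paral
  sorted[6] = llel$para
  sorted[7] = parallel$
  sorted[8] = rallel$pa
sorted[8] = rallel$pa

Answer: rallel$pa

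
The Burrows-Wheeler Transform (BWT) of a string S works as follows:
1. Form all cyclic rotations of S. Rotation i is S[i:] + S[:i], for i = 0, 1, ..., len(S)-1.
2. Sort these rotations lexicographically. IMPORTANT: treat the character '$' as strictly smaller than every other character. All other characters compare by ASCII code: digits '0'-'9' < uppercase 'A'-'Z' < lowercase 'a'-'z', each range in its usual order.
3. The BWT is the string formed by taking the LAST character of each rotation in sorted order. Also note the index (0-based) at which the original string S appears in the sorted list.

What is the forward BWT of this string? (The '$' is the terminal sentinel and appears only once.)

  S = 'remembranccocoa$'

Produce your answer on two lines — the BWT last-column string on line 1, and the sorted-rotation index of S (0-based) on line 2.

All 16 rotations (rotation i = S[i:]+S[:i]):
  rot[0] = remembranccocoa$
  rot[1] = emembranccocoa$r
  rot[2] = membranccocoa$re
  rot[3] = embranccocoa$rem
  rot[4] = mbranccocoa$reme
  rot[5] = branccocoa$remem
  rot[6] = ranccocoa$rememb
  rot[7] = anccocoa$remembr
  rot[8] = nccocoa$remembra
  rot[9] = ccocoa$remembran
  rot[10] = cocoa$remembranc
  rot[11] = ocoa$remembrancc
  rot[12] = coa$remembrancco
  rot[13] = oa$remembranccoc
  rot[14] = a$remembranccoco
  rot[15] = $remembranccocoa
Sorted (with $ < everything):
  sorted[0] = $remembranccocoa  (last char: 'a')
  sorted[1] = a$remembranccoco  (last char: 'o')
  sorted[2] = anccocoa$remembr  (last char: 'r')
  sorted[3] = branccocoa$remem  (last char: 'm')
  sorted[4] = ccocoa$remembran  (last char: 'n')
  sorted[5] = coa$remembrancco  (last char: 'o')
  sorted[6] = cocoa$remembranc  (last char: 'c')
  sorted[7] = embranccocoa$rem  (last char: 'm')
  sorted[8] = emembranccocoa$r  (last char: 'r')
  sorted[9] = mbranccocoa$reme  (last char: 'e')
  sorted[10] = membranccocoa$re  (last char: 'e')
  sorted[11] = nccocoa$remembra  (last char: 'a')
  sorted[12] = oa$remembranccoc  (last char: 'c')
  sorted[13] = ocoa$remembrancc  (last char: 'c')
  sorted[14] = ranccocoa$rememb  (last char: 'b')
  sorted[15] = remembranccocoa$  (last char: '$')
Last column: aormnocmreeaccb$
Original string S is at sorted index 15

Answer: aormnocmreeaccb$
15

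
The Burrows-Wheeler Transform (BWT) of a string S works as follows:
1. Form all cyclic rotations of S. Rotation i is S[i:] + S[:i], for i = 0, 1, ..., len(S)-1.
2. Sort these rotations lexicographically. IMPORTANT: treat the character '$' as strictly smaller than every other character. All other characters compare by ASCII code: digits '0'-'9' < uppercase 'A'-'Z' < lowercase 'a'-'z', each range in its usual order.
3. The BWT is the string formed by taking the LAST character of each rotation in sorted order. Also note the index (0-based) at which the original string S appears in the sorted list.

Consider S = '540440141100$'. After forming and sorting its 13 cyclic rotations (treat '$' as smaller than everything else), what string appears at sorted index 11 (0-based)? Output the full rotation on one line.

Answer: 440141100$540

Derivation:
All 13 rotations (rotation i = S[i:]+S[:i]):
  rot[0] = 540440141100$
  rot[1] = 40440141100$5
  rot[2] = 0440141100$54
  rot[3] = 440141100$540
  rot[4] = 40141100$5404
  rot[5] = 0141100$54044
  rot[6] = 141100$540440
  rot[7] = 41100$5404401
  rot[8] = 1100$54044014
  rot[9] = 100$540440141
  rot[10] = 00$5404401411
  rot[11] = 0$54044014110
  rot[12] = $540440141100
Sorted (with $ < everything):
  sorted[0] = $540440141100
  sorted[1] = 0$54044014110
  sorted[2] = 00$5404401411
  sorted[3] = 0141100$54044
  sorted[4] = 0440141100$54
  sorted[5] = 100$540440141
  sorted[6] = 1100$54044014
  sorted[7] = 141100$540440
  sorted[8] = 40141100$5404
  sorted[9] = 40440141100$5
  sorted[10] = 41100$5404401
  sorted[11] = 440141100$540
  sorted[12] = 540440141100$
sorted[11] = 440141100$540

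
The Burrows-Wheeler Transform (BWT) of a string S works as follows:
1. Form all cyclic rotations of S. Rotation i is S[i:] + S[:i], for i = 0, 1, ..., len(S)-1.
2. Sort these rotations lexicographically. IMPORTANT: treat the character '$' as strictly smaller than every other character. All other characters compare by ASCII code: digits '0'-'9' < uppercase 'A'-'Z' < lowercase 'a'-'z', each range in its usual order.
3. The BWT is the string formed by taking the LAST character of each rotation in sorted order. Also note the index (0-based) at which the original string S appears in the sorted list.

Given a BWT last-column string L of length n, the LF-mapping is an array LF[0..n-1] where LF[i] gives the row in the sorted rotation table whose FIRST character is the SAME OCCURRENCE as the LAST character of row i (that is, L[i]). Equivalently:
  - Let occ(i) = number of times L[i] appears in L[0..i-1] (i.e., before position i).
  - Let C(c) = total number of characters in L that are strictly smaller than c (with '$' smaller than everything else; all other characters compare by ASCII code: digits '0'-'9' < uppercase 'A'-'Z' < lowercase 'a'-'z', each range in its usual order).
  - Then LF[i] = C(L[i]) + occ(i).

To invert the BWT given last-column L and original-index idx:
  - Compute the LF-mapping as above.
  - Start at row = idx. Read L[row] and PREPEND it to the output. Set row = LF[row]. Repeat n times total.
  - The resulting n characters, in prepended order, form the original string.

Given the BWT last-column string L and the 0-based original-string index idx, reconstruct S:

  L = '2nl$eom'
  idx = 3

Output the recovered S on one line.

Answer: lemon2$

Derivation:
LF mapping: 1 5 3 0 2 6 4
Walk LF starting at row 3, prepending L[row]:
  step 1: row=3, L[3]='$', prepend. Next row=LF[3]=0
  step 2: row=0, L[0]='2', prepend. Next row=LF[0]=1
  step 3: row=1, L[1]='n', prepend. Next row=LF[1]=5
  step 4: row=5, L[5]='o', prepend. Next row=LF[5]=6
  step 5: row=6, L[6]='m', prepend. Next row=LF[6]=4
  step 6: row=4, L[4]='e', prepend. Next row=LF[4]=2
  step 7: row=2, L[2]='l', prepend. Next row=LF[2]=3
Reversed output: lemon2$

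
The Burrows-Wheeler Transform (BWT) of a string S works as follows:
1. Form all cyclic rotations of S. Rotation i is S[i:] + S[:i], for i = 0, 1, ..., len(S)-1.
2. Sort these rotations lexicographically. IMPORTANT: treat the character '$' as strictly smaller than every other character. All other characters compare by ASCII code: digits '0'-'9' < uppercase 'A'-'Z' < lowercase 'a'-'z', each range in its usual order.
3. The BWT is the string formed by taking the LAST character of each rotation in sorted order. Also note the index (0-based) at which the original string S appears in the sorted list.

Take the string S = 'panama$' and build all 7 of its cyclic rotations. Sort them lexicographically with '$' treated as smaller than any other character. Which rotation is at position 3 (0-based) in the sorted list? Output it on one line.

All 7 rotations (rotation i = S[i:]+S[:i]):
  rot[0] = panama$
  rot[1] = anama$p
  rot[2] = nama$pa
  rot[3] = ama$pan
  rot[4] = ma$pana
  rot[5] = a$panam
  rot[6] = $panama
Sorted (with $ < everything):
  sorted[0] = $panama
  sorted[1] = a$panam
  sorted[2] = ama$pan
  sorted[3] = anama$p
  sorted[4] = ma$pana
  sorted[5] = nama$pa
  sorted[6] = panama$
sorted[3] = anama$p

Answer: anama$p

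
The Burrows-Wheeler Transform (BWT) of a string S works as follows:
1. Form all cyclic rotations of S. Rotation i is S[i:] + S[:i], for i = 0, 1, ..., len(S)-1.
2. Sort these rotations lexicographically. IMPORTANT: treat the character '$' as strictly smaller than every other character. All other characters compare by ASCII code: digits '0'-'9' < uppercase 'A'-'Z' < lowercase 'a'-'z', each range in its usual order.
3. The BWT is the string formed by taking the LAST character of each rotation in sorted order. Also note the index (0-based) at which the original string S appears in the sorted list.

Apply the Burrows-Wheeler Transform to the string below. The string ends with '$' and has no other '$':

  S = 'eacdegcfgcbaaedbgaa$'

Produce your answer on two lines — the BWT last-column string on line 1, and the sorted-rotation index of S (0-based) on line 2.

Answer: aagbeacdgagec$adcbfe
13

Derivation:
All 20 rotations (rotation i = S[i:]+S[:i]):
  rot[0] = eacdegcfgcbaaedbgaa$
  rot[1] = acdegcfgcbaaedbgaa$e
  rot[2] = cdegcfgcbaaedbgaa$ea
  rot[3] = degcfgcbaaedbgaa$eac
  rot[4] = egcfgcbaaedbgaa$eacd
  rot[5] = gcfgcbaaedbgaa$eacde
  rot[6] = cfgcbaaedbgaa$eacdeg
  rot[7] = fgcbaaedbgaa$eacdegc
  rot[8] = gcbaaedbgaa$eacdegcf
  rot[9] = cbaaedbgaa$eacdegcfg
  rot[10] = baaedbgaa$eacdegcfgc
  rot[11] = aaedbgaa$eacdegcfgcb
  rot[12] = aedbgaa$eacdegcfgcba
  rot[13] = edbgaa$eacdegcfgcbaa
  rot[14] = dbgaa$eacdegcfgcbaae
  rot[15] = bgaa$eacdegcfgcbaaed
  rot[16] = gaa$eacdegcfgcbaaedb
  rot[17] = aa$eacdegcfgcbaaedbg
  rot[18] = a$eacdegcfgcbaaedbga
  rot[19] = $eacdegcfgcbaaedbgaa
Sorted (with $ < everything):
  sorted[0] = $eacdegcfgcbaaedbgaa  (last char: 'a')
  sorted[1] = a$eacdegcfgcbaaedbga  (last char: 'a')
  sorted[2] = aa$eacdegcfgcbaaedbg  (last char: 'g')
  sorted[3] = aaedbgaa$eacdegcfgcb  (last char: 'b')
  sorted[4] = acdegcfgcbaaedbgaa$e  (last char: 'e')
  sorted[5] = aedbgaa$eacdegcfgcba  (last char: 'a')
  sorted[6] = baaedbgaa$eacdegcfgc  (last char: 'c')
  sorted[7] = bgaa$eacdegcfgcbaaed  (last char: 'd')
  sorted[8] = cbaaedbgaa$eacdegcfg  (last char: 'g')
  sorted[9] = cdegcfgcbaaedbgaa$ea  (last char: 'a')
  sorted[10] = cfgcbaaedbgaa$eacdeg  (last char: 'g')
  sorted[11] = dbgaa$eacdegcfgcbaae  (last char: 'e')
  sorted[12] = degcfgcbaaedbgaa$eac  (last char: 'c')
  sorted[13] = eacdegcfgcbaaedbgaa$  (last char: '$')
  sorted[14] = edbgaa$eacdegcfgcbaa  (last char: 'a')
  sorted[15] = egcfgcbaaedbgaa$eacd  (last char: 'd')
  sorted[16] = fgcbaaedbgaa$eacdegc  (last char: 'c')
  sorted[17] = gaa$eacdegcfgcbaaedb  (last char: 'b')
  sorted[18] = gcbaaedbgaa$eacdegcf  (last char: 'f')
  sorted[19] = gcfgcbaaedbgaa$eacde  (last char: 'e')
Last column: aagbeacdgagec$adcbfe
Original string S is at sorted index 13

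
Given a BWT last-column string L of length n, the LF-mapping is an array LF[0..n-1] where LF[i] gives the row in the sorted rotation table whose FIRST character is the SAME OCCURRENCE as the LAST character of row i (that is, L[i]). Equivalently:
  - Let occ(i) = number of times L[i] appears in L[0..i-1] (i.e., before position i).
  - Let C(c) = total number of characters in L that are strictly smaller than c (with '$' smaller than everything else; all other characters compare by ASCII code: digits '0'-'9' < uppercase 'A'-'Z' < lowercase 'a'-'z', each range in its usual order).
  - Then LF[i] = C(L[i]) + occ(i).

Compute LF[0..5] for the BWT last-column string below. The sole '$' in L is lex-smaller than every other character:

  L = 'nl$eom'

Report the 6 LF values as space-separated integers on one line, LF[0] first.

Char counts: '$':1, 'e':1, 'l':1, 'm':1, 'n':1, 'o':1
C (first-col start): C('$')=0, C('e')=1, C('l')=2, C('m')=3, C('n')=4, C('o')=5
L[0]='n': occ=0, LF[0]=C('n')+0=4+0=4
L[1]='l': occ=0, LF[1]=C('l')+0=2+0=2
L[2]='$': occ=0, LF[2]=C('$')+0=0+0=0
L[3]='e': occ=0, LF[3]=C('e')+0=1+0=1
L[4]='o': occ=0, LF[4]=C('o')+0=5+0=5
L[5]='m': occ=0, LF[5]=C('m')+0=3+0=3

Answer: 4 2 0 1 5 3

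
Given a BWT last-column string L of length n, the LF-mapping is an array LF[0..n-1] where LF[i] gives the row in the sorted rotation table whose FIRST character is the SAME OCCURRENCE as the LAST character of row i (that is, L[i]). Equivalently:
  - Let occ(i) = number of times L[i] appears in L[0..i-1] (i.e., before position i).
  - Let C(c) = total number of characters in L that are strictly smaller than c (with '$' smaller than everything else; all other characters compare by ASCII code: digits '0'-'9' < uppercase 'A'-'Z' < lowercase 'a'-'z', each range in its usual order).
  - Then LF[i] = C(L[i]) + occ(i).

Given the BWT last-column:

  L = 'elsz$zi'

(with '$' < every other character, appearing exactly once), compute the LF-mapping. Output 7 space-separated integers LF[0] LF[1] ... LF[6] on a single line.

Char counts: '$':1, 'e':1, 'i':1, 'l':1, 's':1, 'z':2
C (first-col start): C('$')=0, C('e')=1, C('i')=2, C('l')=3, C('s')=4, C('z')=5
L[0]='e': occ=0, LF[0]=C('e')+0=1+0=1
L[1]='l': occ=0, LF[1]=C('l')+0=3+0=3
L[2]='s': occ=0, LF[2]=C('s')+0=4+0=4
L[3]='z': occ=0, LF[3]=C('z')+0=5+0=5
L[4]='$': occ=0, LF[4]=C('$')+0=0+0=0
L[5]='z': occ=1, LF[5]=C('z')+1=5+1=6
L[6]='i': occ=0, LF[6]=C('i')+0=2+0=2

Answer: 1 3 4 5 0 6 2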